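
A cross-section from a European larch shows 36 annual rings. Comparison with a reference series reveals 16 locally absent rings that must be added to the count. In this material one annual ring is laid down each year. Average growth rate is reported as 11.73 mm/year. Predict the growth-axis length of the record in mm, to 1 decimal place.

610.0 mm

After corrections the count is 36 + 16 = 52 annual rings.
Length ≈ 11.73 × 52 = 610.0 mm.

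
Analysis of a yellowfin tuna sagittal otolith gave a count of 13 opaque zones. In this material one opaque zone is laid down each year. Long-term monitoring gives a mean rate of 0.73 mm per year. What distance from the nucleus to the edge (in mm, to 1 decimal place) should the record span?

9.5 mm

13 years of growth are recorded.
Predicted length = 0.73 mm/year × 13 years = 9.5 mm.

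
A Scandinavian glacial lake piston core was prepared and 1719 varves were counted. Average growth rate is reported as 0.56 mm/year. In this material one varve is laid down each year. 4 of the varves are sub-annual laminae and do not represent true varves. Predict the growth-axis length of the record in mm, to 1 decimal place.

Adjusted count: 1719 − 4 = 1715 varves.
Length ≈ 0.56 × 1715 = 960.4 mm.

960.4 mm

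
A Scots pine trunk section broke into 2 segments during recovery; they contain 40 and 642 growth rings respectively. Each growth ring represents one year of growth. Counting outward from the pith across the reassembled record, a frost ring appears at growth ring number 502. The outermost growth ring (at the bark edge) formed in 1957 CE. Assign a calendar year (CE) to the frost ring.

Total growth rings = 40 + 642 = 682.
Between growth ring 502 and the bark edge there are 682 − 502 = 180 growth rings.
1957 − 180 = 1777 CE.

1777 CE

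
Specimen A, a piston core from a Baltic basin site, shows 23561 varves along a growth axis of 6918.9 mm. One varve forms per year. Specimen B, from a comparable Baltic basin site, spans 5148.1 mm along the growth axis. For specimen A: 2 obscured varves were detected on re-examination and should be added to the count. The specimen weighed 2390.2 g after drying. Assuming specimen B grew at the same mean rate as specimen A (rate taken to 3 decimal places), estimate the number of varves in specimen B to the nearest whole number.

17511 varves

Specimen A: true varve count = 23561 + 2 = 23563.
A: 6918.9 mm over 23563 years gives 6918.9 / 23563 ≈ 0.294 mm/yr.
For B, 5148.1 / 0.294 = 17510.54 years ≈ 17511 varves.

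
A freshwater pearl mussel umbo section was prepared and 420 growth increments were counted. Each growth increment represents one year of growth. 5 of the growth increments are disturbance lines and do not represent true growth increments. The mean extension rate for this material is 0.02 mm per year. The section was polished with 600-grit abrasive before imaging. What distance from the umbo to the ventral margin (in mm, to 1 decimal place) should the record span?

8.3 mm

After corrections the count is 420 − 5 = 415 growth increments.
Predicted length = 0.02 mm/year × 415 years = 8.3 mm.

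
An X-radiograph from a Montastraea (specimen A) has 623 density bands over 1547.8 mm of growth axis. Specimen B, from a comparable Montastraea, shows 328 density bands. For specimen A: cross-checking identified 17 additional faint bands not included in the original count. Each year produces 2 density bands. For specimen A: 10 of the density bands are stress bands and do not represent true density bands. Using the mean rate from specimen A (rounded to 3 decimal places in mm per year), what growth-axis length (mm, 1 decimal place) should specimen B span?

805.9 mm

Specimen A: adjusted count: 623 − 10 + 17 = 630 density bands.
Specimen A: dividing by 2 density bands per year: 630 / 2 = 315 years.
A: Mean rate = 1547.8 mm / 315 years ≈ 4.914 mm/yr.
Specimen B: 328 density bands at 2 per year is 328 / 2 = 164 years. Length of B = 4.914 × 164 = 805.9 mm.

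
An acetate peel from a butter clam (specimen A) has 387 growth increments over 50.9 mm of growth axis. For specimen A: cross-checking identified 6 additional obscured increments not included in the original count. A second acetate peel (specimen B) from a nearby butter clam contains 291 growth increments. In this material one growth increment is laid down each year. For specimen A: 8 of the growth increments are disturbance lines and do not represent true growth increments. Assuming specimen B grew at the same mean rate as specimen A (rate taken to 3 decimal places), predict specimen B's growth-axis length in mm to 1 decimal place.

38.4 mm

Specimen A: correcting the raw count gives 387 − 8 + 6 = 385 true growth increments.
A: Extension rate ≈ 50.9 / 385 = 0.132 mm/yr.
B's length ≈ 0.132 × 291 = 38.4 mm.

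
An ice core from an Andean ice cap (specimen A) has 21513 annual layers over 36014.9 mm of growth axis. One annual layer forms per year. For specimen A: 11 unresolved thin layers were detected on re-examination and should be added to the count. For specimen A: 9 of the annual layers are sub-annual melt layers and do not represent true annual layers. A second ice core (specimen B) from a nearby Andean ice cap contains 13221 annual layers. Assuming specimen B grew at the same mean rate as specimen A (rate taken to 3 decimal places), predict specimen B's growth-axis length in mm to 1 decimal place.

Specimen A: after corrections the count is 21513 − 9 + 11 = 21515 annual layers.
A: Extension rate ≈ 36014.9 / 21515 = 1.674 mm/yr.
Length of B = 1.674 × 13221 = 22132.0 mm.

22132.0 mm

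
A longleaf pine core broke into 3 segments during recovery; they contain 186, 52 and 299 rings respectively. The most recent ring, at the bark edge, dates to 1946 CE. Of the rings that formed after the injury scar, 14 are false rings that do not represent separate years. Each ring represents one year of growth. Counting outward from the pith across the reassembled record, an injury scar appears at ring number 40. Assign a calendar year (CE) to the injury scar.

Total rings = 186 + 52 + 299 = 537.
537 − 40 = 497 rings lie beyond the injury scar toward the bark edge.
Removing the 14 false rings leaves 497 − 14 = 483 true rings beyond the injury scar.
The ring at the bark edge is 1946 CE, so the injury scar dates to 1946 − 483 = 1463 CE.

1463 CE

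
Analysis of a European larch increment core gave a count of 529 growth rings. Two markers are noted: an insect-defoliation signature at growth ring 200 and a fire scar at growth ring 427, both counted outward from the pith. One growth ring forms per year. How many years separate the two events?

227 years

Separation: 427 − 200 = 227 growth rings.
That is 227 years at one growth ring per year.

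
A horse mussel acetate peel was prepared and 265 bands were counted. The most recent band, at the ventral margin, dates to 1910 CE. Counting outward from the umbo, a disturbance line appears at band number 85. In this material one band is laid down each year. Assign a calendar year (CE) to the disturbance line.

Between band 85 and the ventral margin there are 265 − 85 = 180 bands.
1910 − 180 = 1730 CE.

1730 CE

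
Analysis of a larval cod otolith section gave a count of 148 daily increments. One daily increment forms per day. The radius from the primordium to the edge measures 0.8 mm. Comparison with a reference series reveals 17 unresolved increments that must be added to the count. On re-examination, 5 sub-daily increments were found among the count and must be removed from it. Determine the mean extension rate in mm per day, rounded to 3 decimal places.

After corrections the count is 148 − 5 + 17 = 160 daily increments.
Extension rate ≈ 0.8 / 160 = 0.005 mm per day.

0.005 mm per day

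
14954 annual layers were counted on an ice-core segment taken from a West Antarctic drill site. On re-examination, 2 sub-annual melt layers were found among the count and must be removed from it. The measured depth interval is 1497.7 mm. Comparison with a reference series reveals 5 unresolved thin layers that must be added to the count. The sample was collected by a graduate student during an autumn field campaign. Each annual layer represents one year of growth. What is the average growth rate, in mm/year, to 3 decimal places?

Adjusted count: 14954 − 2 + 5 = 14957 annual layers.
Mean rate = 1497.7 mm / 14957 years ≈ 0.100 mm/year.

0.100 mm/year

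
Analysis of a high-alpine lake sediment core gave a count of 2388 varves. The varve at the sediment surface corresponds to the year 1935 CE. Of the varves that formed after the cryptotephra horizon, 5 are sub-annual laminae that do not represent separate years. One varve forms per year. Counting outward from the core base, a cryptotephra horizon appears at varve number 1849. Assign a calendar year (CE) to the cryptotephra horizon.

The cryptotephra horizon sits at varve 1849 from the core base, so 2388 − 1849 = 539 varves formed after it.
Excluding 5 false varves: 539 − 5 = 534.
Counting back 534 years from 1935 CE places the cryptotephra horizon in 1935 − 534 = 1401 CE.

1401 CE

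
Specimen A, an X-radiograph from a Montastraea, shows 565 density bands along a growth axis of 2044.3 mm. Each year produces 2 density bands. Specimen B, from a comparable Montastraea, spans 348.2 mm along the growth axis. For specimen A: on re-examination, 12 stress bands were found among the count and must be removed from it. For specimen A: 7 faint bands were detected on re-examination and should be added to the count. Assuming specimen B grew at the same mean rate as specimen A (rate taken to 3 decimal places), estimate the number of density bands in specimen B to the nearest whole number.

Specimen A: correcting the raw count gives 565 − 12 + 7 = 560 true density bands.
Specimen A: with 2 density bands per year, 560 / 2 = 280 years.
A: Mean rate = 2044.3 mm / 280 years ≈ 7.301 mm per year.
B spans 348.2 / 7.301 = 47.69 years; at 2 density bands per year that is 47.69 × 2 ≈ 95 density bands.

95 density bands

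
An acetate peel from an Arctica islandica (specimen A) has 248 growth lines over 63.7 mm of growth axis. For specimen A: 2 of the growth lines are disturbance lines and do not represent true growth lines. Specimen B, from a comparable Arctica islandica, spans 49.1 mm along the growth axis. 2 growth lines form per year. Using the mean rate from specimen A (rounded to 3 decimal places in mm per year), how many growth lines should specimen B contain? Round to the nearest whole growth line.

Specimen A: adjusted count: 248 − 2 = 246 growth lines.
Specimen A: dividing by 2 growth lines per year: 246 / 2 = 123 years.
A: 63.7 mm over 123 years gives 63.7 / 123 ≈ 0.518 mm/yr.
Specimen B: 49.1 mm / 0.518 mm per year = 94.79 years; at 2 growth lines per year that is 94.79 × 2 ≈ 190 growth lines.

190 growth lines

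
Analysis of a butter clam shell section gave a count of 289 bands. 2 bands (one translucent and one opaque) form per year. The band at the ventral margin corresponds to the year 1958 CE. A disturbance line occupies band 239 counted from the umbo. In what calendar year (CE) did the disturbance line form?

1933 CE

The disturbance line sits at band 239 from the umbo, so 289 − 239 = 50 bands formed after it.
50 bands at 2 per year is 50 / 2 = 25 years.
Counting back 25 years from 1958 CE places the disturbance line in 1958 − 25 = 1933 CE.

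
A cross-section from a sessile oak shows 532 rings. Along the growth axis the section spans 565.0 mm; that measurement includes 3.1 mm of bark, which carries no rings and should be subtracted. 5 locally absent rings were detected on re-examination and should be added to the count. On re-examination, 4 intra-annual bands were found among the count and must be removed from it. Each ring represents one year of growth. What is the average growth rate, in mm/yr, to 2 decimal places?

1.05 mm/yr

Correcting the raw count gives 532 − 4 + 5 = 533 true rings.
The growth record spans 565.0 − 3.1 = 561.9 mm.
Extension rate ≈ 561.9 / 533 = 1.05 mm/yr.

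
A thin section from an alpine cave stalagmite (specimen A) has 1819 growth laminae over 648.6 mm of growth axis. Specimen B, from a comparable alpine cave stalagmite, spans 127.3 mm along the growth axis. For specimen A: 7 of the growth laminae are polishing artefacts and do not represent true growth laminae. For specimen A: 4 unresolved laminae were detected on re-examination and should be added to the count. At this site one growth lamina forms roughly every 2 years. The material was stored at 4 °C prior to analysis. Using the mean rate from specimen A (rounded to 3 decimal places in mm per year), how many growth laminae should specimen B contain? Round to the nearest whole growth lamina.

356 growth laminae

Specimen A: adjusted count: 1819 − 7 + 4 = 1816 growth laminae.
Specimen A: multiplying by 2 years per growth lamina: 1816 × 2 = 3632 years.
A: Extension rate ≈ 648.6 / 3632 = 0.179 mm/year.
Specimen B: 127.3 mm / 0.179 mm per year = 711.17 years; at 2 years per growth lamina that is 711.17 / 2 ≈ 356 growth laminae.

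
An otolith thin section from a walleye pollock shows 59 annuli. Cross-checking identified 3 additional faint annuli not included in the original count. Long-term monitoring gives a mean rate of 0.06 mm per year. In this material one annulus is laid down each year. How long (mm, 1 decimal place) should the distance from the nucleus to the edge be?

True annulus count = 59 + 3 = 62.
62 years at 0.06 mm/year gives 0.06 × 62 = 3.7 mm.

3.7 mm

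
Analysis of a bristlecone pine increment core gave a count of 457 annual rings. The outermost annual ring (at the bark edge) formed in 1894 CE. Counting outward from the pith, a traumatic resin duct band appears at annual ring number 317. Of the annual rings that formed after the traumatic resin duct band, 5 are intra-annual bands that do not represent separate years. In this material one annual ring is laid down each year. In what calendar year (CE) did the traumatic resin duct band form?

1759 CE

The traumatic resin duct band sits at annual ring 317 from the pith, so 457 − 317 = 140 annual rings formed after it.
Removing the 5 false annual rings leaves 140 − 5 = 135 true annual rings beyond the traumatic resin duct band.
Counting back 135 years from 1894 CE places the traumatic resin duct band in 1894 − 135 = 1759 CE.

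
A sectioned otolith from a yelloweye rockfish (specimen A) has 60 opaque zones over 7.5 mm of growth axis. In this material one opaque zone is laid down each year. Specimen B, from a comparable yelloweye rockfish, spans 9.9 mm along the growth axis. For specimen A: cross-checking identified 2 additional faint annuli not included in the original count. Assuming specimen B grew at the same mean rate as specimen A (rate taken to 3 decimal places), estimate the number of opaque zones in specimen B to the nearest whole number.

82 opaque zones

Specimen A: after corrections the count is 60 + 2 = 62 opaque zones.
A: Extension rate ≈ 7.5 / 62 = 0.121 mm/yr.
For B, 9.9 / 0.121 = 81.82 years ≈ 82 opaque zones.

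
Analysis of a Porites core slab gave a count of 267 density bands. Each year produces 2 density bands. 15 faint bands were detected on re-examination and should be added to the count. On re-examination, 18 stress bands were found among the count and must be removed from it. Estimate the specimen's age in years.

True density band count = 267 − 18 + 15 = 264.
264 density bands at 2 per year is 264 / 2 = 132 years.

132 yr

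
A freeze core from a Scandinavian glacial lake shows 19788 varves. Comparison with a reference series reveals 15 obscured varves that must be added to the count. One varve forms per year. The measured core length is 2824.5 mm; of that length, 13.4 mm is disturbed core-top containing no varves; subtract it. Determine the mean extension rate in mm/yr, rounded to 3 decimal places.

After corrections the count is 19788 + 15 = 19803 varves.
Net length = 2824.5 − 13.4 = 2811.1 mm.
Mean rate = 2811.1 mm / 19803 years ≈ 0.142 mm/yr.

0.142 mm/yr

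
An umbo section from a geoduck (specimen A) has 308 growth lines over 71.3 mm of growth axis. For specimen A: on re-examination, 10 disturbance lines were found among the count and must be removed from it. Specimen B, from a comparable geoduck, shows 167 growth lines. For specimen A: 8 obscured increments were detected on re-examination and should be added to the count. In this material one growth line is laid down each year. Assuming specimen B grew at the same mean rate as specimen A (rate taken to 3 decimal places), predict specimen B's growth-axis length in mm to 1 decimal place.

Specimen A: adjusted count: 308 − 10 + 8 = 306 growth lines.
A: Mean rate = 71.3 mm / 306 years ≈ 0.233 mm/yr.
For B, 0.233 mm/year × 167 years = 38.9 mm.

38.9 mm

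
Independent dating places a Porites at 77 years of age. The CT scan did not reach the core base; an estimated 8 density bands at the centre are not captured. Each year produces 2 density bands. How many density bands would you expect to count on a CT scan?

146 density bands

77 years at 2 density bands per year gives 77 × 2 = 154 density bands.
154 − 8 missed = 146 density bands expected in the prepared section.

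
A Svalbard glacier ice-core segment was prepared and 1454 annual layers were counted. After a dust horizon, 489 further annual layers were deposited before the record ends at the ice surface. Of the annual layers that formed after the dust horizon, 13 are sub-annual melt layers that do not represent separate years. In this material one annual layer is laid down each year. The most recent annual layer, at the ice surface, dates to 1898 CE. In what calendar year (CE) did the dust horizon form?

489 annual layers post-date the dust horizon.
489 − 13 false = 476 true annual layers after the dust horizon.
The annual layer at the ice surface is 1898 CE, so the dust horizon dates to 1898 − 476 = 1422 CE.

1422 CE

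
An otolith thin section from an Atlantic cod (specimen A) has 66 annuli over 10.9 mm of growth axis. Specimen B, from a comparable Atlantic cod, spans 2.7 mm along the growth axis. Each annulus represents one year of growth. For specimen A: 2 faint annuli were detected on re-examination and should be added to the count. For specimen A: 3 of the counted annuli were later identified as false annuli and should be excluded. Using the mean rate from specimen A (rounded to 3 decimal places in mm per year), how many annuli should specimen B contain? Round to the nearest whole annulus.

Specimen A: correcting the raw count gives 66 − 3 + 2 = 65 true annuli.
A: Mean rate = 10.9 mm / 65 years ≈ 0.168 mm per year.
For B, 2.7 / 0.168 = 16.07 years ≈ 16 annuli.

16 annuli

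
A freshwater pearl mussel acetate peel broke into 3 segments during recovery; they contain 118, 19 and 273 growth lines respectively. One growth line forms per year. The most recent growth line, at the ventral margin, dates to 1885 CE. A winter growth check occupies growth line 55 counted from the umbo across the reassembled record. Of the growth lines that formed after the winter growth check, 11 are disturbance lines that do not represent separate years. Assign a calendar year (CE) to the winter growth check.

Total growth lines = 118 + 19 + 273 = 410.
The winter growth check sits at growth line 55 from the umbo, so 410 − 55 = 355 growth lines formed after it.
Excluding 11 false growth lines: 355 − 11 = 344.
Counting back 344 years from 1885 CE places the winter growth check in 1885 − 344 = 1541 CE.

1541 CE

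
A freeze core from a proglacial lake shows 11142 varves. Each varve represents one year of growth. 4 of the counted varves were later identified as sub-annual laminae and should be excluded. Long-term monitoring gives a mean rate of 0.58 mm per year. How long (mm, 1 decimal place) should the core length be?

Correcting the raw count gives 11142 − 4 = 11138 true varves.
Length ≈ 0.58 × 11138 = 6460.0 mm.

6460.0 mm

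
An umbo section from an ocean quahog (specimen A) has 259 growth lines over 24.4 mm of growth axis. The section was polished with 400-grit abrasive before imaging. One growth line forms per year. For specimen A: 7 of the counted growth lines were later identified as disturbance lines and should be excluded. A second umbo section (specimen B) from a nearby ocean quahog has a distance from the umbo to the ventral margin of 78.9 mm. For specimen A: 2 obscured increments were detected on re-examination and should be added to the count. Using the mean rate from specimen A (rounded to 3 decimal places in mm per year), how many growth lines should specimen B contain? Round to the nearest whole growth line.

822 growth lines

Specimen A: adjusted count: 259 − 7 + 2 = 254 growth lines.
A: 24.4 mm over 254 years gives 24.4 / 254 ≈ 0.096 mm per year.
For B, 78.9 / 0.096 = 821.88 years ≈ 822 growth lines.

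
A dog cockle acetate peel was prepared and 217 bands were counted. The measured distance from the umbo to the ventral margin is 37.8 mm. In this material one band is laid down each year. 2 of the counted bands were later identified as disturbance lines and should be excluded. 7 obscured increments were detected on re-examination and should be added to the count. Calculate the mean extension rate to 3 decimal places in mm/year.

Correcting the raw count gives 217 − 2 + 7 = 222 true bands.
Extension rate ≈ 37.8 / 222 = 0.170 mm/year.

0.170 mm/year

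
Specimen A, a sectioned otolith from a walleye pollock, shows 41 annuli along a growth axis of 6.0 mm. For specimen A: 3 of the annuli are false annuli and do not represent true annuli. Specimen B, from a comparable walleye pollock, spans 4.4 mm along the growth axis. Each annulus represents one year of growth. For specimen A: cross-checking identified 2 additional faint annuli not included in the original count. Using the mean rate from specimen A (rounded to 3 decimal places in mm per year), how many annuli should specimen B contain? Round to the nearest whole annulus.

29 annuli

Specimen A: true annulus count = 41 − 3 + 2 = 40.
A: Extension rate ≈ 6.0 / 40 = 0.150 mm/year.
B spans 4.4 / 0.150 = 29.33 years ≈ 29 annuli.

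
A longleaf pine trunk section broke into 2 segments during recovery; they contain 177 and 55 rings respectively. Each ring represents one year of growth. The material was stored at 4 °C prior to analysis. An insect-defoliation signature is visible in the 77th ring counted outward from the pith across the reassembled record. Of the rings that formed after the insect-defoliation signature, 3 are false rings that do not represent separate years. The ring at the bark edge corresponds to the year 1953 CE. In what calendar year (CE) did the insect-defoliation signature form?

Total rings = 177 + 55 = 232.
232 − 77 = 155 rings lie beyond the insect-defoliation signature toward the bark edge.
Removing the 3 false rings leaves 155 − 3 = 152 true rings beyond the insect-defoliation signature.
The ring at the bark edge is 1953 CE, so the insect-defoliation signature dates to 1953 − 152 = 1801 CE.

1801 CE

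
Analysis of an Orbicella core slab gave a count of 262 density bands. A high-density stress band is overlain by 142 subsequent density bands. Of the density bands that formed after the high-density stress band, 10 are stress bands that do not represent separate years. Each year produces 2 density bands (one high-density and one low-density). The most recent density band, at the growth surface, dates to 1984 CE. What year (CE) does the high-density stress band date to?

1918 CE

142 density bands post-date the high-density stress band.
Removing the 10 false density bands leaves 142 − 10 = 132 true density bands beyond the high-density stress band.
With 2 density bands per year, 132 / 2 = 66 years.
Counting back 66 years from 1984 CE places the high-density stress band in 1984 − 66 = 1918 CE.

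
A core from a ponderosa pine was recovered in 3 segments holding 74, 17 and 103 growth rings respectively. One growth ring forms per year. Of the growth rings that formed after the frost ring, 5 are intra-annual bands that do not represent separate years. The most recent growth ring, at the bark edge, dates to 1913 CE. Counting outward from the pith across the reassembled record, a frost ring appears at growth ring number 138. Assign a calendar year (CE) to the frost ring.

1862 CE

Total growth rings = 74 + 17 + 103 = 194.
Between growth ring 138 and the bark edge there are 194 − 138 = 56 growth rings.
56 − 5 false = 51 true growth rings after the frost ring.
The growth ring at the bark edge is 1913 CE, so the frost ring dates to 1913 − 51 = 1862 CE.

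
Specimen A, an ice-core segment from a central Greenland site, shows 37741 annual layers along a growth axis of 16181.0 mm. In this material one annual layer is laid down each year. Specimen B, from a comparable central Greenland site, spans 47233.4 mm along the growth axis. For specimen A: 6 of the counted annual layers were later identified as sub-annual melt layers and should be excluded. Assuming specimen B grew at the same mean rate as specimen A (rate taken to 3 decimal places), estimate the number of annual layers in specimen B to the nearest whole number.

110101 annual layers

Specimen A: true annual layer count = 37741 − 6 = 37735.
A: Extension rate ≈ 16181.0 / 37735 = 0.429 mm/year.
For B, 47233.4 / 0.429 = 110101.17 years ≈ 110101 annual layers.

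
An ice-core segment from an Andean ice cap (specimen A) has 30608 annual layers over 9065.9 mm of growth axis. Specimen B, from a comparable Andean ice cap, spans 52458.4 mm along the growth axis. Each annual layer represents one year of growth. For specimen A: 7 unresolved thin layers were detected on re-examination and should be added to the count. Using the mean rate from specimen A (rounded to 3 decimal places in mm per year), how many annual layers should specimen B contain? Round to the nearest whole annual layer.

Specimen A: correcting the raw count gives 30608 + 7 = 30615 true annual layers.
A: 9065.9 mm over 30615 years gives 9065.9 / 30615 ≈ 0.296 mm/year.
For B, 52458.4 / 0.296 = 177224.32 years ≈ 177224 annual layers.

177224 annual layers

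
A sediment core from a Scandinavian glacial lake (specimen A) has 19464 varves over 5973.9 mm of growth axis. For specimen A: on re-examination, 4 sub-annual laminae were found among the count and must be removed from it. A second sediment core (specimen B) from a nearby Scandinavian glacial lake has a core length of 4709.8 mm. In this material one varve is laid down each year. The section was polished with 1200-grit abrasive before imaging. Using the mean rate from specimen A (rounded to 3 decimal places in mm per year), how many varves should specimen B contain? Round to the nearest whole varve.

15341 varves

Specimen A: adjusted count: 19464 − 4 = 19460 varves.
A: Extension rate ≈ 5973.9 / 19460 = 0.307 mm/yr.
For B, 4709.8 / 0.307 = 15341.37 years ≈ 15341 varves.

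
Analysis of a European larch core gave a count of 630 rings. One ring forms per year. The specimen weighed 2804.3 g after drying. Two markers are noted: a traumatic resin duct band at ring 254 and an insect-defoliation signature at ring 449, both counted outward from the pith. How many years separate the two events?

The two markers are separated by 449 − 254 = 195 rings.
One ring per year makes the interval 195 years.

195 yr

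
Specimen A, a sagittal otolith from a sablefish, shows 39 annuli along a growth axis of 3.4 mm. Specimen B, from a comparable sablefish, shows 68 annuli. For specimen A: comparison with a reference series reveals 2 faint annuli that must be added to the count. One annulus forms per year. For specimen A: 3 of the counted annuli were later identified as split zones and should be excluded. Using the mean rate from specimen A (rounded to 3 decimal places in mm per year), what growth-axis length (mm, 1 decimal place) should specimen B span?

6.1 mm

Specimen A: true annulus count = 39 − 3 + 2 = 38.
A: Mean rate = 3.4 mm / 38 years ≈ 0.089 mm per year.
Length of B = 0.089 × 68 = 6.1 mm.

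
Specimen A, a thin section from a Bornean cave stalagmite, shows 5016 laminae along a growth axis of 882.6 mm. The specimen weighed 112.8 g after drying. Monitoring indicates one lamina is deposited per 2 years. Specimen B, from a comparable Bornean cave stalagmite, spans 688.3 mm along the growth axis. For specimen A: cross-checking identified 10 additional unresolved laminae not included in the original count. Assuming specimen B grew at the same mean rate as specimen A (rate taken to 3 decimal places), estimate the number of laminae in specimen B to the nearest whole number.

Specimen A: adjusted count: 5016 + 10 = 5026 laminae.
Specimen A: at 2 years per lamina, 5026 × 2 = 10052 years.
A: 882.6 mm over 10052 years gives 882.6 / 10052 ≈ 0.088 mm/year.
Specimen B: 688.3 mm / 0.088 mm per year = 7821.59 years; at 2 years per lamina that is 7821.59 / 2 ≈ 3911 laminae.

3911 laminae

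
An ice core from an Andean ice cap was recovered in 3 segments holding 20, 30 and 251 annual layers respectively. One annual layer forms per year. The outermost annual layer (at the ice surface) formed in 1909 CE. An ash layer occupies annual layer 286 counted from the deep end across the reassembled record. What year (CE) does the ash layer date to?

1894 CE

Total annual layers = 20 + 30 + 251 = 301.
Between annual layer 286 and the ice surface there are 301 − 286 = 15 annual layers.
The annual layer at the ice surface is 1909 CE, so the ash layer dates to 1909 − 15 = 1894 CE.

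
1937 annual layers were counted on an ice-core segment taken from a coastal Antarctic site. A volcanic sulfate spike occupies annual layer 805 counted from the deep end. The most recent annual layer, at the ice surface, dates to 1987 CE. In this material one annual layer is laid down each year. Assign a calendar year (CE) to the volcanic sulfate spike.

855 CE

The volcanic sulfate spike sits at annual layer 805 from the deep end, so 1937 − 805 = 1132 annual layers formed after it.
1987 − 1132 = 855 CE.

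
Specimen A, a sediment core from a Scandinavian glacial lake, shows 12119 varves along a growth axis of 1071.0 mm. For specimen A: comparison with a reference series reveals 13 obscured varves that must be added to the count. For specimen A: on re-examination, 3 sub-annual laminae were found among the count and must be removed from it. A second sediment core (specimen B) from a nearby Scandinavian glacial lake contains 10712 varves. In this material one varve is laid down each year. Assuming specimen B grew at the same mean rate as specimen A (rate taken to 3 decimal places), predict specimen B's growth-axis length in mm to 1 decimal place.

Specimen A: adjusted count: 12119 − 3 + 13 = 12129 varves.
A: Mean rate = 1071.0 mm / 12129 years ≈ 0.088 mm/year.
Length of B = 0.088 × 10712 = 942.7 mm.

942.7 mm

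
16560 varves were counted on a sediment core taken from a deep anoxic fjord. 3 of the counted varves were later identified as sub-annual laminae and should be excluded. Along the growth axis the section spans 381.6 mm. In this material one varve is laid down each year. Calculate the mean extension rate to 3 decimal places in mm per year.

Correcting the raw count gives 16560 − 3 = 16557 true varves.
381.6 mm over 16557 years gives 381.6 / 16557 ≈ 0.023 mm per year.

0.023 mm per year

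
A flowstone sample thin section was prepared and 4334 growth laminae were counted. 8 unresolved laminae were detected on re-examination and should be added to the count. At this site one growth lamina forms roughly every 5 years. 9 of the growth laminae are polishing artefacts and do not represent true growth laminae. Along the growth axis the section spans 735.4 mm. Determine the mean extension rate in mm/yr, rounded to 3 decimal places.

0.034 mm/yr

Correcting the raw count gives 4334 − 9 + 8 = 4333 true growth laminae.
At 5 years per growth lamina, 4333 × 5 = 21665 years.
Extension rate ≈ 735.4 / 21665 = 0.034 mm/yr.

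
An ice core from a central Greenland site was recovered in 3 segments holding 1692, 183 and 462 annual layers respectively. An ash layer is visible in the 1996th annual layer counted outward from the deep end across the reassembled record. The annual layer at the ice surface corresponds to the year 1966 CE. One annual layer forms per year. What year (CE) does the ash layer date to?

Total annual layers = 1692 + 183 + 462 = 2337.
Between annual layer 1996 and the ice surface there are 2337 − 1996 = 341 annual layers.
The annual layer at the ice surface is 1966 CE, so the ash layer dates to 1966 − 341 = 1625 CE.

1625 CE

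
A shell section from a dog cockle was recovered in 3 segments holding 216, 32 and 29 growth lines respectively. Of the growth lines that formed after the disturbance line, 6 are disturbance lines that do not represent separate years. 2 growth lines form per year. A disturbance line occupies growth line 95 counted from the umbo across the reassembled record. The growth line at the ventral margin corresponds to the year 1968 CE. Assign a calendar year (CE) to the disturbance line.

1880 CE

Total growth lines = 216 + 32 + 29 = 277.
277 − 95 = 182 growth lines lie beyond the disturbance line toward the ventral margin.
182 − 6 false = 176 true growth lines after the disturbance line.
176 growth lines at 2 per year is 176 / 2 = 88 years.
The growth line at the ventral margin is 1968 CE, so the disturbance line dates to 1968 − 88 = 1880 CE.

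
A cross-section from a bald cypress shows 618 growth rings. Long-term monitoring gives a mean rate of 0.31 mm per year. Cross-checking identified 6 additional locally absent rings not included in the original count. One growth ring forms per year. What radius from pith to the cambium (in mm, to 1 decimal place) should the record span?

193.4 mm

Adjusted count: 618 + 6 = 624 growth rings.
Length ≈ 0.31 × 624 = 193.4 mm.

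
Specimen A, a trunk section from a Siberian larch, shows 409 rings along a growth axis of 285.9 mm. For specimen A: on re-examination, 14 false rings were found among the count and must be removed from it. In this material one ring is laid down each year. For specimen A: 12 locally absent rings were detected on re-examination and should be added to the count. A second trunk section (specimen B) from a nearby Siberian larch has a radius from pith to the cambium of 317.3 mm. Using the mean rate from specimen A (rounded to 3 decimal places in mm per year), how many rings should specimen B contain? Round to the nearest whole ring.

452 rings

Specimen A: adjusted count: 409 − 14 + 12 = 407 rings.
A: Mean rate = 285.9 mm / 407 years ≈ 0.702 mm per year.
Specimen B: 317.3 mm / 0.702 mm per year = 451.99 years ≈ 452 rings.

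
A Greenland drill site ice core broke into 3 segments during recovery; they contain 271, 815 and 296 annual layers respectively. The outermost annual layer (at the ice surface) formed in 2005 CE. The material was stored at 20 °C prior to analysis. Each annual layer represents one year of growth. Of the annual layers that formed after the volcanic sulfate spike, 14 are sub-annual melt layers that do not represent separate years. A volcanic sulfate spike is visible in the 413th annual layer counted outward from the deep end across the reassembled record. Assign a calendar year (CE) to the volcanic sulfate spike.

1050 CE

Total annual layers = 271 + 815 + 296 = 1382.
Between annual layer 413 and the ice surface there are 1382 − 413 = 969 annual layers.
969 − 14 false = 955 true annual layers after the volcanic sulfate spike.
2005 − 955 = 1050 CE.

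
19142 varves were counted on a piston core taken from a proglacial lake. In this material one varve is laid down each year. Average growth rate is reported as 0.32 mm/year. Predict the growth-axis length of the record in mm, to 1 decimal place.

6125.4 mm

The record spans 19142 years at 0.32 mm per year.
Length ≈ 0.32 × 19142 = 6125.4 mm.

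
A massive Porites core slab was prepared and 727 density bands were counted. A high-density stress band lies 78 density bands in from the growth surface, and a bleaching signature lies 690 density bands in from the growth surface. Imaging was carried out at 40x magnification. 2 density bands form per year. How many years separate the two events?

306 yr

690 − 78 = 612 density bands lie between the two events.
With 2 density bands per year, 612 / 2 = 306 years.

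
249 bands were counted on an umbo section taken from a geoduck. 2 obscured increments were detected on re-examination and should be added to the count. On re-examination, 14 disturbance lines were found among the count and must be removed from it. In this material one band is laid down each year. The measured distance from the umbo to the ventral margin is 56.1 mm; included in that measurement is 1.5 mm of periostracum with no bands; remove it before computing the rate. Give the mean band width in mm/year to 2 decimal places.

True band count = 249 − 14 + 2 = 237.
Removing the 1.5 mm offcut leaves 56.1 − 1.5 = 54.6 mm.
Extension rate ≈ 54.6 / 237 = 0.23 mm/year.

0.23 mm/year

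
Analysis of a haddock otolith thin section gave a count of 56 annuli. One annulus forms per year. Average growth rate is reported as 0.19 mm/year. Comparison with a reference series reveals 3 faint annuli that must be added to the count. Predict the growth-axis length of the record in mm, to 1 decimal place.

True annulus count = 56 + 3 = 59.
Predicted length = 0.19 mm/year × 59 years = 11.2 mm.

11.2 mm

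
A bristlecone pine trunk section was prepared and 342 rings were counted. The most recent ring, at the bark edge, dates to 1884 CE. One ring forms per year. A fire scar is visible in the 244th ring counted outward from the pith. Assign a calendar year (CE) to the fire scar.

The fire scar sits at ring 244 from the pith, so 342 − 244 = 98 rings formed after it.
Counting back 98 years from 1884 CE places the fire scar in 1884 − 98 = 1786 CE.

1786 CE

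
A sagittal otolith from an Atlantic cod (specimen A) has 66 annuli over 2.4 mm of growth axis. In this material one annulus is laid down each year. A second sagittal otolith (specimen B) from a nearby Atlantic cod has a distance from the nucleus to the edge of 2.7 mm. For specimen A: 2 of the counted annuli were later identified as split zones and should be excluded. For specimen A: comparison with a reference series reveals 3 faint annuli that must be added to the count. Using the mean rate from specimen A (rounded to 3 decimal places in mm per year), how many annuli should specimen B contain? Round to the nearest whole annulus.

75 annuli

Specimen A: true annulus count = 66 − 2 + 3 = 67.
A: Extension rate ≈ 2.4 / 67 = 0.036 mm/year.
For B, 2.7 / 0.036 = 75.00 years ≈ 75 annuli.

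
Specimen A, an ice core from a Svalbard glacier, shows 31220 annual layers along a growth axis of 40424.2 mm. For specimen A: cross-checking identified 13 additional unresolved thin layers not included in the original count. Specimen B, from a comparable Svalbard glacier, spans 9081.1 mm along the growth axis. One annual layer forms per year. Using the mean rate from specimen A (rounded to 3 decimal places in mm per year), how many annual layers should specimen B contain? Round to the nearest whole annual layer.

7018 annual layers

Specimen A: after corrections the count is 31220 + 13 = 31233 annual layers.
A: Extension rate ≈ 40424.2 / 31233 = 1.294 mm/yr.
Specimen B: 9081.1 mm / 1.294 mm per year = 7017.85 years ≈ 7018 annual layers.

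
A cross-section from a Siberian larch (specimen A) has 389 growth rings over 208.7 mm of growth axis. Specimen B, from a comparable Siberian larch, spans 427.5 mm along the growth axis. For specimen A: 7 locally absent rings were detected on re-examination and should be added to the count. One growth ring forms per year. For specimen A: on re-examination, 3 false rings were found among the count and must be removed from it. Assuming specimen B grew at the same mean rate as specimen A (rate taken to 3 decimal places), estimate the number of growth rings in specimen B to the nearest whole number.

Specimen A: after corrections the count is 389 − 3 + 7 = 393 growth rings.
A: 208.7 mm over 393 years gives 208.7 / 393 ≈ 0.531 mm per year.
B spans 427.5 / 0.531 = 805.08 years ≈ 805 growth rings.

805 growth rings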